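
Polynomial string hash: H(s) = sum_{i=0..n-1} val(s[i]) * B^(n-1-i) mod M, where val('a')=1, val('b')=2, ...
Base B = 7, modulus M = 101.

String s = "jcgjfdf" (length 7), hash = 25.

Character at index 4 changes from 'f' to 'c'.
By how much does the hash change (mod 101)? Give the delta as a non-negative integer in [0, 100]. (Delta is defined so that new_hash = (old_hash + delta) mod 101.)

Answer: 55

Derivation:
Delta formula: (val(new) - val(old)) * B^(n-1-k) mod M
  val('c') - val('f') = 3 - 6 = -3
  B^(n-1-k) = 7^2 mod 101 = 49
  Delta = -3 * 49 mod 101 = 55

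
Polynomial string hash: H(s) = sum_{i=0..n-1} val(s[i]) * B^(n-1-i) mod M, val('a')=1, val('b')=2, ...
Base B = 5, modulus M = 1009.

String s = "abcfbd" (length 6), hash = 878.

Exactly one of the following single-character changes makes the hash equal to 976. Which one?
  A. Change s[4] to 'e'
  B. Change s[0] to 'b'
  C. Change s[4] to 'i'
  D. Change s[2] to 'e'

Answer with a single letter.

Answer: B

Derivation:
Option A: s[4]='b'->'e', delta=(5-2)*5^1 mod 1009 = 15, hash=878+15 mod 1009 = 893
Option B: s[0]='a'->'b', delta=(2-1)*5^5 mod 1009 = 98, hash=878+98 mod 1009 = 976 <-- target
Option C: s[4]='b'->'i', delta=(9-2)*5^1 mod 1009 = 35, hash=878+35 mod 1009 = 913
Option D: s[2]='c'->'e', delta=(5-3)*5^3 mod 1009 = 250, hash=878+250 mod 1009 = 119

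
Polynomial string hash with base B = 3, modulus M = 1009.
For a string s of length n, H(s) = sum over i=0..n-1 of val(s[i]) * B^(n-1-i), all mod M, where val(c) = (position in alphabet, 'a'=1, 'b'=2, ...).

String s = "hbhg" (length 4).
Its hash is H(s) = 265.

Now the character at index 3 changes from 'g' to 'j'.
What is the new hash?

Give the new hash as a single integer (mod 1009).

Answer: 268

Derivation:
val('g') = 7, val('j') = 10
Position k = 3, exponent = n-1-k = 0
B^0 mod M = 3^0 mod 1009 = 1
Delta = (10 - 7) * 1 mod 1009 = 3
New hash = (265 + 3) mod 1009 = 268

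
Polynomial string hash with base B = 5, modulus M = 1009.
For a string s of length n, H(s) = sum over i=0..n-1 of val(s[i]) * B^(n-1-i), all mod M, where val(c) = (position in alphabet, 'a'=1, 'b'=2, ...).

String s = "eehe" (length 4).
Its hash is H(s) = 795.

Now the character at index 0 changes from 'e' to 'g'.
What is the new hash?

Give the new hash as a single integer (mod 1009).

Answer: 36

Derivation:
val('e') = 5, val('g') = 7
Position k = 0, exponent = n-1-k = 3
B^3 mod M = 5^3 mod 1009 = 125
Delta = (7 - 5) * 125 mod 1009 = 250
New hash = (795 + 250) mod 1009 = 36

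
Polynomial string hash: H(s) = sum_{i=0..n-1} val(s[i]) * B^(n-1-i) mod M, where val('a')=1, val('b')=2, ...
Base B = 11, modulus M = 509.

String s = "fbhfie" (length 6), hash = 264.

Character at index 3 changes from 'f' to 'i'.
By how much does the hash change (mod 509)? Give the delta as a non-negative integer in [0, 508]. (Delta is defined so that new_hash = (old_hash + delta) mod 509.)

Delta formula: (val(new) - val(old)) * B^(n-1-k) mod M
  val('i') - val('f') = 9 - 6 = 3
  B^(n-1-k) = 11^2 mod 509 = 121
  Delta = 3 * 121 mod 509 = 363

Answer: 363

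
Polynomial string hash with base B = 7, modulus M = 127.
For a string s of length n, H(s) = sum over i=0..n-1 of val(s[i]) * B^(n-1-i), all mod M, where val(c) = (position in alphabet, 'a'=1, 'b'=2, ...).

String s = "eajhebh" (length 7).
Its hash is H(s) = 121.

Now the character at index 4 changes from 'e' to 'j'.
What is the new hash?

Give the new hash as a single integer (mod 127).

val('e') = 5, val('j') = 10
Position k = 4, exponent = n-1-k = 2
B^2 mod M = 7^2 mod 127 = 49
Delta = (10 - 5) * 49 mod 127 = 118
New hash = (121 + 118) mod 127 = 112

Answer: 112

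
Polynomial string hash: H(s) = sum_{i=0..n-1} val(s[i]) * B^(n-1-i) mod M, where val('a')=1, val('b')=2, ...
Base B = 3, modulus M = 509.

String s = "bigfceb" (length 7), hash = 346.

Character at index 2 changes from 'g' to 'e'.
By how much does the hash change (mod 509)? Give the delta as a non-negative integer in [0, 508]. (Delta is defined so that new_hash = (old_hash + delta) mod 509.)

Delta formula: (val(new) - val(old)) * B^(n-1-k) mod M
  val('e') - val('g') = 5 - 7 = -2
  B^(n-1-k) = 3^4 mod 509 = 81
  Delta = -2 * 81 mod 509 = 347

Answer: 347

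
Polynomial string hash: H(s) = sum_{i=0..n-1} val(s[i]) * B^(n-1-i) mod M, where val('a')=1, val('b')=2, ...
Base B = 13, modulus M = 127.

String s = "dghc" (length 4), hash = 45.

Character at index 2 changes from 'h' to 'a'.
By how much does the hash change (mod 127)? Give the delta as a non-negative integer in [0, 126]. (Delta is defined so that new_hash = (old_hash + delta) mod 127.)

Answer: 36

Derivation:
Delta formula: (val(new) - val(old)) * B^(n-1-k) mod M
  val('a') - val('h') = 1 - 8 = -7
  B^(n-1-k) = 13^1 mod 127 = 13
  Delta = -7 * 13 mod 127 = 36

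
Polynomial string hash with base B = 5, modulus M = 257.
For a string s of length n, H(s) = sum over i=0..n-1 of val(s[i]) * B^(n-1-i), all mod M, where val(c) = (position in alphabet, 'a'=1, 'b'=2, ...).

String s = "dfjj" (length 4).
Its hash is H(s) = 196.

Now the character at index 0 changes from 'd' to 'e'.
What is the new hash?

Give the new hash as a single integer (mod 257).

Answer: 64

Derivation:
val('d') = 4, val('e') = 5
Position k = 0, exponent = n-1-k = 3
B^3 mod M = 5^3 mod 257 = 125
Delta = (5 - 4) * 125 mod 257 = 125
New hash = (196 + 125) mod 257 = 64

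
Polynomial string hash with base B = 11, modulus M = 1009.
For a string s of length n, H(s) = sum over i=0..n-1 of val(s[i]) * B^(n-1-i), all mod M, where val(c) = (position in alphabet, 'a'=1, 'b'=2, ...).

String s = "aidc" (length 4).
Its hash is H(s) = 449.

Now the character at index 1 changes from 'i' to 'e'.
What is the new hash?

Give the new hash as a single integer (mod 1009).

val('i') = 9, val('e') = 5
Position k = 1, exponent = n-1-k = 2
B^2 mod M = 11^2 mod 1009 = 121
Delta = (5 - 9) * 121 mod 1009 = 525
New hash = (449 + 525) mod 1009 = 974

Answer: 974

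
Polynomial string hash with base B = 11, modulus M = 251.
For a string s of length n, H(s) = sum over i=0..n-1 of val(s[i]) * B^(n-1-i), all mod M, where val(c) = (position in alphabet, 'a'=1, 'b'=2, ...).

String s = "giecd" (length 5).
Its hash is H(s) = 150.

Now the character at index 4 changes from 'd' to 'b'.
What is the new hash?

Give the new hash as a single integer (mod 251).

val('d') = 4, val('b') = 2
Position k = 4, exponent = n-1-k = 0
B^0 mod M = 11^0 mod 251 = 1
Delta = (2 - 4) * 1 mod 251 = 249
New hash = (150 + 249) mod 251 = 148

Answer: 148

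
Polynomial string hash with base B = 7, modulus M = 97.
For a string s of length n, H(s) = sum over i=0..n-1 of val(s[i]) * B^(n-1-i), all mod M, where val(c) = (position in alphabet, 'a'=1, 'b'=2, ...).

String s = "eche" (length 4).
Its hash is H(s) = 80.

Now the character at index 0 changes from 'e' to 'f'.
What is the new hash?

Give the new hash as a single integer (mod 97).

Answer: 35

Derivation:
val('e') = 5, val('f') = 6
Position k = 0, exponent = n-1-k = 3
B^3 mod M = 7^3 mod 97 = 52
Delta = (6 - 5) * 52 mod 97 = 52
New hash = (80 + 52) mod 97 = 35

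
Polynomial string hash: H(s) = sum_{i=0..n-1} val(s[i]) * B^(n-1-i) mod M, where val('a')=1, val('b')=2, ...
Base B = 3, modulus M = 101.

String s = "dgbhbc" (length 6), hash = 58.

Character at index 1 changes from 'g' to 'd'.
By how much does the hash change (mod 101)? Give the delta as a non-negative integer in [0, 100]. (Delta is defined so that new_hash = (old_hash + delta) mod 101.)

Answer: 60

Derivation:
Delta formula: (val(new) - val(old)) * B^(n-1-k) mod M
  val('d') - val('g') = 4 - 7 = -3
  B^(n-1-k) = 3^4 mod 101 = 81
  Delta = -3 * 81 mod 101 = 60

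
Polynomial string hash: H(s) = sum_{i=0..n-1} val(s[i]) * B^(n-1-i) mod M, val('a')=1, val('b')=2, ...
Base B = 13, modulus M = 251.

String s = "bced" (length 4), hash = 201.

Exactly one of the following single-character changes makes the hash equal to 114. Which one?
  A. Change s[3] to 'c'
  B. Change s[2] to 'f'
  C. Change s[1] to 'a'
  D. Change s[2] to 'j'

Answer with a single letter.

Answer: C

Derivation:
Option A: s[3]='d'->'c', delta=(3-4)*13^0 mod 251 = 250, hash=201+250 mod 251 = 200
Option B: s[2]='e'->'f', delta=(6-5)*13^1 mod 251 = 13, hash=201+13 mod 251 = 214
Option C: s[1]='c'->'a', delta=(1-3)*13^2 mod 251 = 164, hash=201+164 mod 251 = 114 <-- target
Option D: s[2]='e'->'j', delta=(10-5)*13^1 mod 251 = 65, hash=201+65 mod 251 = 15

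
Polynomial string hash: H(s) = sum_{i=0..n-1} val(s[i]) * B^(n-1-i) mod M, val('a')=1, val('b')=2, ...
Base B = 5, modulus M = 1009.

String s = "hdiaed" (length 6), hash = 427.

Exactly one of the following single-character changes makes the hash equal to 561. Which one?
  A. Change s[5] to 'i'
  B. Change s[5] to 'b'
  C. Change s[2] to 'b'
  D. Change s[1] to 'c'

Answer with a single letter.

Answer: C

Derivation:
Option A: s[5]='d'->'i', delta=(9-4)*5^0 mod 1009 = 5, hash=427+5 mod 1009 = 432
Option B: s[5]='d'->'b', delta=(2-4)*5^0 mod 1009 = 1007, hash=427+1007 mod 1009 = 425
Option C: s[2]='i'->'b', delta=(2-9)*5^3 mod 1009 = 134, hash=427+134 mod 1009 = 561 <-- target
Option D: s[1]='d'->'c', delta=(3-4)*5^4 mod 1009 = 384, hash=427+384 mod 1009 = 811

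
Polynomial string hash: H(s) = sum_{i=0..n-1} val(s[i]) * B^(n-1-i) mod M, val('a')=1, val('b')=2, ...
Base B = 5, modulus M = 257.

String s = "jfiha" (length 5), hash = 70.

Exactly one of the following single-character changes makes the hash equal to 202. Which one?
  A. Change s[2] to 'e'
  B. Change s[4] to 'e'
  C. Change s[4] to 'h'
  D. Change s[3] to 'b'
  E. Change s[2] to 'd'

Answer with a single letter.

Answer: E

Derivation:
Option A: s[2]='i'->'e', delta=(5-9)*5^2 mod 257 = 157, hash=70+157 mod 257 = 227
Option B: s[4]='a'->'e', delta=(5-1)*5^0 mod 257 = 4, hash=70+4 mod 257 = 74
Option C: s[4]='a'->'h', delta=(8-1)*5^0 mod 257 = 7, hash=70+7 mod 257 = 77
Option D: s[3]='h'->'b', delta=(2-8)*5^1 mod 257 = 227, hash=70+227 mod 257 = 40
Option E: s[2]='i'->'d', delta=(4-9)*5^2 mod 257 = 132, hash=70+132 mod 257 = 202 <-- target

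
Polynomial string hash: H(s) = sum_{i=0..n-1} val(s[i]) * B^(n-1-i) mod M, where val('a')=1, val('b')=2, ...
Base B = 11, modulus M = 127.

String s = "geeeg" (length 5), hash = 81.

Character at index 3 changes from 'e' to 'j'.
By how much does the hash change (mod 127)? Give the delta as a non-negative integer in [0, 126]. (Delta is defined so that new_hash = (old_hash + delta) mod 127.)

Answer: 55

Derivation:
Delta formula: (val(new) - val(old)) * B^(n-1-k) mod M
  val('j') - val('e') = 10 - 5 = 5
  B^(n-1-k) = 11^1 mod 127 = 11
  Delta = 5 * 11 mod 127 = 55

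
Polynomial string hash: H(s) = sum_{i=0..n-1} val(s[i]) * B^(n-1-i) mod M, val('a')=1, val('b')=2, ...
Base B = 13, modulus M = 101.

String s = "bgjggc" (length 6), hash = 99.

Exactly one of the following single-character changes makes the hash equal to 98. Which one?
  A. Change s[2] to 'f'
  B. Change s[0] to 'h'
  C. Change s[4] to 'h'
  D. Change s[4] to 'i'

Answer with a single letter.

Answer: A

Derivation:
Option A: s[2]='j'->'f', delta=(6-10)*13^3 mod 101 = 100, hash=99+100 mod 101 = 98 <-- target
Option B: s[0]='b'->'h', delta=(8-2)*13^5 mod 101 = 1, hash=99+1 mod 101 = 100
Option C: s[4]='g'->'h', delta=(8-7)*13^1 mod 101 = 13, hash=99+13 mod 101 = 11
Option D: s[4]='g'->'i', delta=(9-7)*13^1 mod 101 = 26, hash=99+26 mod 101 = 24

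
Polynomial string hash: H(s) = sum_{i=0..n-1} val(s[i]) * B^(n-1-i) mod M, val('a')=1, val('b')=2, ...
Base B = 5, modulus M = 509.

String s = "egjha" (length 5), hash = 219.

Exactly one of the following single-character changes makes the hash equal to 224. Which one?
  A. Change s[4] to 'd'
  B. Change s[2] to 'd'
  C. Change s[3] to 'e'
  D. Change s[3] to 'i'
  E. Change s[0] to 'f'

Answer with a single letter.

Option A: s[4]='a'->'d', delta=(4-1)*5^0 mod 509 = 3, hash=219+3 mod 509 = 222
Option B: s[2]='j'->'d', delta=(4-10)*5^2 mod 509 = 359, hash=219+359 mod 509 = 69
Option C: s[3]='h'->'e', delta=(5-8)*5^1 mod 509 = 494, hash=219+494 mod 509 = 204
Option D: s[3]='h'->'i', delta=(9-8)*5^1 mod 509 = 5, hash=219+5 mod 509 = 224 <-- target
Option E: s[0]='e'->'f', delta=(6-5)*5^4 mod 509 = 116, hash=219+116 mod 509 = 335

Answer: D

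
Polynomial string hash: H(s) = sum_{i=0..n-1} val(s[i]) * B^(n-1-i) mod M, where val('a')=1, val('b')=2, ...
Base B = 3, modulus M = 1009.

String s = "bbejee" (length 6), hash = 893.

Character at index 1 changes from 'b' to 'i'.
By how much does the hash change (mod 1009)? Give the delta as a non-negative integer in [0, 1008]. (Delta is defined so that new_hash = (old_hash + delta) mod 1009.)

Answer: 567

Derivation:
Delta formula: (val(new) - val(old)) * B^(n-1-k) mod M
  val('i') - val('b') = 9 - 2 = 7
  B^(n-1-k) = 3^4 mod 1009 = 81
  Delta = 7 * 81 mod 1009 = 567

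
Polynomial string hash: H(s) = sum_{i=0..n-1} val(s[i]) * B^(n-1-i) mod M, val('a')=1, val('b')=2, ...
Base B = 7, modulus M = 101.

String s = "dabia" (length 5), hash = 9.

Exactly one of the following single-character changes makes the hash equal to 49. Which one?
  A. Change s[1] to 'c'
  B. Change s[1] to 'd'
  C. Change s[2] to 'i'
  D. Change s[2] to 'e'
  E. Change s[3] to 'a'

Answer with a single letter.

Option A: s[1]='a'->'c', delta=(3-1)*7^3 mod 101 = 80, hash=9+80 mod 101 = 89
Option B: s[1]='a'->'d', delta=(4-1)*7^3 mod 101 = 19, hash=9+19 mod 101 = 28
Option C: s[2]='b'->'i', delta=(9-2)*7^2 mod 101 = 40, hash=9+40 mod 101 = 49 <-- target
Option D: s[2]='b'->'e', delta=(5-2)*7^2 mod 101 = 46, hash=9+46 mod 101 = 55
Option E: s[3]='i'->'a', delta=(1-9)*7^1 mod 101 = 45, hash=9+45 mod 101 = 54

Answer: C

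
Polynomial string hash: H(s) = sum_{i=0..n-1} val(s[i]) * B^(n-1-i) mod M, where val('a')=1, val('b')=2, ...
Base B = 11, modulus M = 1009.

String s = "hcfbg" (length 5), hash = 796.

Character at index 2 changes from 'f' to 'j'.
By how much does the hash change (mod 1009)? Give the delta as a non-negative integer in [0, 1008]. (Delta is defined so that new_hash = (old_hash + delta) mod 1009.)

Answer: 484

Derivation:
Delta formula: (val(new) - val(old)) * B^(n-1-k) mod M
  val('j') - val('f') = 10 - 6 = 4
  B^(n-1-k) = 11^2 mod 1009 = 121
  Delta = 4 * 121 mod 1009 = 484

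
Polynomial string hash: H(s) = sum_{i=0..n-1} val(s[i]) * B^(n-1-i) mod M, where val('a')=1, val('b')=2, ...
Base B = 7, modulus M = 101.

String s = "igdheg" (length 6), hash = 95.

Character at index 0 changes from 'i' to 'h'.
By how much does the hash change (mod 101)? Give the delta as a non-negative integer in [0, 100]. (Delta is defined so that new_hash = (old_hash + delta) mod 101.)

Delta formula: (val(new) - val(old)) * B^(n-1-k) mod M
  val('h') - val('i') = 8 - 9 = -1
  B^(n-1-k) = 7^5 mod 101 = 41
  Delta = -1 * 41 mod 101 = 60

Answer: 60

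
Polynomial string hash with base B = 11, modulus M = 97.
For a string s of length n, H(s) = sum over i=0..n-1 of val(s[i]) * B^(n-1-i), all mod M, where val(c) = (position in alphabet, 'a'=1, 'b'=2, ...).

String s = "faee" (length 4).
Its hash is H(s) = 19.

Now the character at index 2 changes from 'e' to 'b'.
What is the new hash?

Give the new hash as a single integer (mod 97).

Answer: 83

Derivation:
val('e') = 5, val('b') = 2
Position k = 2, exponent = n-1-k = 1
B^1 mod M = 11^1 mod 97 = 11
Delta = (2 - 5) * 11 mod 97 = 64
New hash = (19 + 64) mod 97 = 83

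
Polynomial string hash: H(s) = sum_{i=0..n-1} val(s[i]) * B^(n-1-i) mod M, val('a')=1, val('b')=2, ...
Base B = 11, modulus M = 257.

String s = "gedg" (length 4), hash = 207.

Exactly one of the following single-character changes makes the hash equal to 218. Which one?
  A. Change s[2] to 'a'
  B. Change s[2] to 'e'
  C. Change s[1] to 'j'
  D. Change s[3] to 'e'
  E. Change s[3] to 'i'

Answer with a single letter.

Option A: s[2]='d'->'a', delta=(1-4)*11^1 mod 257 = 224, hash=207+224 mod 257 = 174
Option B: s[2]='d'->'e', delta=(5-4)*11^1 mod 257 = 11, hash=207+11 mod 257 = 218 <-- target
Option C: s[1]='e'->'j', delta=(10-5)*11^2 mod 257 = 91, hash=207+91 mod 257 = 41
Option D: s[3]='g'->'e', delta=(5-7)*11^0 mod 257 = 255, hash=207+255 mod 257 = 205
Option E: s[3]='g'->'i', delta=(9-7)*11^0 mod 257 = 2, hash=207+2 mod 257 = 209

Answer: B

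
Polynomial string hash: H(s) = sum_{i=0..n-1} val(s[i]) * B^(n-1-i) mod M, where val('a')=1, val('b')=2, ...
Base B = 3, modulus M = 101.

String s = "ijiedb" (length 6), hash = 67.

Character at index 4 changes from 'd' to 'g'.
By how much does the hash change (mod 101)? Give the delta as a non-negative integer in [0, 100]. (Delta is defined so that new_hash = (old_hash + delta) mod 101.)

Delta formula: (val(new) - val(old)) * B^(n-1-k) mod M
  val('g') - val('d') = 7 - 4 = 3
  B^(n-1-k) = 3^1 mod 101 = 3
  Delta = 3 * 3 mod 101 = 9

Answer: 9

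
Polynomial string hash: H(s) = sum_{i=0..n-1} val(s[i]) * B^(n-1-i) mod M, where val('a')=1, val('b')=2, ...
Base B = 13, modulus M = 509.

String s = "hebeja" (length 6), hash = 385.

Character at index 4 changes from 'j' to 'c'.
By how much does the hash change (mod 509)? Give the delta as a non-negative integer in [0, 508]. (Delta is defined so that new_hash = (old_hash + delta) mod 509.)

Answer: 418

Derivation:
Delta formula: (val(new) - val(old)) * B^(n-1-k) mod M
  val('c') - val('j') = 3 - 10 = -7
  B^(n-1-k) = 13^1 mod 509 = 13
  Delta = -7 * 13 mod 509 = 418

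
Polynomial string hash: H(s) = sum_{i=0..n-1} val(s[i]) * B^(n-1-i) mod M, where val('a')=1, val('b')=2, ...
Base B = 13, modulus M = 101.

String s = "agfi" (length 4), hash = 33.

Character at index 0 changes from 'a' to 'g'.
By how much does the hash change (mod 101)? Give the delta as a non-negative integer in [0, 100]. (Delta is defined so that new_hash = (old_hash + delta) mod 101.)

Delta formula: (val(new) - val(old)) * B^(n-1-k) mod M
  val('g') - val('a') = 7 - 1 = 6
  B^(n-1-k) = 13^3 mod 101 = 76
  Delta = 6 * 76 mod 101 = 52

Answer: 52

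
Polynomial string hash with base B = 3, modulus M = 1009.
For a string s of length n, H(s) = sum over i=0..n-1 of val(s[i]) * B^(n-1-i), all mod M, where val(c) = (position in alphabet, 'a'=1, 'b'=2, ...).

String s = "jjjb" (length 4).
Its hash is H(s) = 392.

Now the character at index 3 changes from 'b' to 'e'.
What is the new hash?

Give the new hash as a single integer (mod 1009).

val('b') = 2, val('e') = 5
Position k = 3, exponent = n-1-k = 0
B^0 mod M = 3^0 mod 1009 = 1
Delta = (5 - 2) * 1 mod 1009 = 3
New hash = (392 + 3) mod 1009 = 395

Answer: 395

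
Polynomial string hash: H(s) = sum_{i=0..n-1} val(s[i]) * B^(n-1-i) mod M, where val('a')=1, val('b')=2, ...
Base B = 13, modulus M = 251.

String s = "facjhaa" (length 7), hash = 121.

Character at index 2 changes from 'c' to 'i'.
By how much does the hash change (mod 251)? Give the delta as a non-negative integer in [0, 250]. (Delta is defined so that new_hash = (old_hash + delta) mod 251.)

Answer: 184

Derivation:
Delta formula: (val(new) - val(old)) * B^(n-1-k) mod M
  val('i') - val('c') = 9 - 3 = 6
  B^(n-1-k) = 13^4 mod 251 = 198
  Delta = 6 * 198 mod 251 = 184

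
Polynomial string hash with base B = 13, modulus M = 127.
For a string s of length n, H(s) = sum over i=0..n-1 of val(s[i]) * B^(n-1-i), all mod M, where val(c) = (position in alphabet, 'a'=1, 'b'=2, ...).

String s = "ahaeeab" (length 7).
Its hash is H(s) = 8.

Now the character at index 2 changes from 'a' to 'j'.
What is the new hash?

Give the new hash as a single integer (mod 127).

Answer: 9

Derivation:
val('a') = 1, val('j') = 10
Position k = 2, exponent = n-1-k = 4
B^4 mod M = 13^4 mod 127 = 113
Delta = (10 - 1) * 113 mod 127 = 1
New hash = (8 + 1) mod 127 = 9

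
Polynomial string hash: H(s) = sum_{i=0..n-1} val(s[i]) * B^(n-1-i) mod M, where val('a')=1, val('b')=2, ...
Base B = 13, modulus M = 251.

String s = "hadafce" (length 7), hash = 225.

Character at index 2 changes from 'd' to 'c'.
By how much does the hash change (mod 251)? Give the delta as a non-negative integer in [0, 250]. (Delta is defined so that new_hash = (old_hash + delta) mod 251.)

Answer: 53

Derivation:
Delta formula: (val(new) - val(old)) * B^(n-1-k) mod M
  val('c') - val('d') = 3 - 4 = -1
  B^(n-1-k) = 13^4 mod 251 = 198
  Delta = -1 * 198 mod 251 = 53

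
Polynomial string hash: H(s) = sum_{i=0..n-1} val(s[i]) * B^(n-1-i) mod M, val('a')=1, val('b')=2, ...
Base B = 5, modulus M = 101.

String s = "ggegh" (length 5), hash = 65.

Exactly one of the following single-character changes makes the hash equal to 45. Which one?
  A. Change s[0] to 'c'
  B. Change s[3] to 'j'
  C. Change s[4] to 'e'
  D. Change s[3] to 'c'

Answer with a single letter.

Option A: s[0]='g'->'c', delta=(3-7)*5^4 mod 101 = 25, hash=65+25 mod 101 = 90
Option B: s[3]='g'->'j', delta=(10-7)*5^1 mod 101 = 15, hash=65+15 mod 101 = 80
Option C: s[4]='h'->'e', delta=(5-8)*5^0 mod 101 = 98, hash=65+98 mod 101 = 62
Option D: s[3]='g'->'c', delta=(3-7)*5^1 mod 101 = 81, hash=65+81 mod 101 = 45 <-- target

Answer: D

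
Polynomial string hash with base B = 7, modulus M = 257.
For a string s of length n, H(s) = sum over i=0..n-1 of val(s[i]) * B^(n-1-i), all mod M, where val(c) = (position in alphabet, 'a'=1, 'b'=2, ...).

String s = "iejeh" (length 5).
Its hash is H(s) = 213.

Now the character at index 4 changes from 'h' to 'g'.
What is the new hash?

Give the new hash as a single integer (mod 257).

Answer: 212

Derivation:
val('h') = 8, val('g') = 7
Position k = 4, exponent = n-1-k = 0
B^0 mod M = 7^0 mod 257 = 1
Delta = (7 - 8) * 1 mod 257 = 256
New hash = (213 + 256) mod 257 = 212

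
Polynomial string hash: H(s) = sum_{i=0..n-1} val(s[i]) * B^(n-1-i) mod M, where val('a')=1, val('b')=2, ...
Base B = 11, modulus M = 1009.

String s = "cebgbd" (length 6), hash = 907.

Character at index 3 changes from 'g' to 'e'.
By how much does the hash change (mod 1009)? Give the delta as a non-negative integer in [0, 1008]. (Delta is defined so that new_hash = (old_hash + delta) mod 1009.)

Answer: 767

Derivation:
Delta formula: (val(new) - val(old)) * B^(n-1-k) mod M
  val('e') - val('g') = 5 - 7 = -2
  B^(n-1-k) = 11^2 mod 1009 = 121
  Delta = -2 * 121 mod 1009 = 767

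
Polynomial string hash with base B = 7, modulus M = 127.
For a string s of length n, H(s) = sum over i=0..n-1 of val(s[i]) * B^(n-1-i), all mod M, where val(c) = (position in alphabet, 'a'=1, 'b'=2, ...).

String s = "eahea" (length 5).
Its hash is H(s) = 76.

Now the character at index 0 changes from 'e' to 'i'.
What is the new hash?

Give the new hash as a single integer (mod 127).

val('e') = 5, val('i') = 9
Position k = 0, exponent = n-1-k = 4
B^4 mod M = 7^4 mod 127 = 115
Delta = (9 - 5) * 115 mod 127 = 79
New hash = (76 + 79) mod 127 = 28

Answer: 28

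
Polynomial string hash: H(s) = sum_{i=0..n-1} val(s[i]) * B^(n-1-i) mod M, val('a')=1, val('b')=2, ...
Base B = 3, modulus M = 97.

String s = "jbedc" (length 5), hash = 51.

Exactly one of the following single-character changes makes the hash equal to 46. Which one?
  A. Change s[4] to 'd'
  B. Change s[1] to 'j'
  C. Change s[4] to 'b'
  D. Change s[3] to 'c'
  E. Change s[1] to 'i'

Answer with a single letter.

Option A: s[4]='c'->'d', delta=(4-3)*3^0 mod 97 = 1, hash=51+1 mod 97 = 52
Option B: s[1]='b'->'j', delta=(10-2)*3^3 mod 97 = 22, hash=51+22 mod 97 = 73
Option C: s[4]='c'->'b', delta=(2-3)*3^0 mod 97 = 96, hash=51+96 mod 97 = 50
Option D: s[3]='d'->'c', delta=(3-4)*3^1 mod 97 = 94, hash=51+94 mod 97 = 48
Option E: s[1]='b'->'i', delta=(9-2)*3^3 mod 97 = 92, hash=51+92 mod 97 = 46 <-- target

Answer: E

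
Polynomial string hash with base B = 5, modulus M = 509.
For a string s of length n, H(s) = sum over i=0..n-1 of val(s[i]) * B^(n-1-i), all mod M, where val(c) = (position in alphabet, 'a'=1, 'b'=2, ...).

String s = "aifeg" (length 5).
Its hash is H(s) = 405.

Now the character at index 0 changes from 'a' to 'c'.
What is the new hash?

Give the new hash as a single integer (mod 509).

val('a') = 1, val('c') = 3
Position k = 0, exponent = n-1-k = 4
B^4 mod M = 5^4 mod 509 = 116
Delta = (3 - 1) * 116 mod 509 = 232
New hash = (405 + 232) mod 509 = 128

Answer: 128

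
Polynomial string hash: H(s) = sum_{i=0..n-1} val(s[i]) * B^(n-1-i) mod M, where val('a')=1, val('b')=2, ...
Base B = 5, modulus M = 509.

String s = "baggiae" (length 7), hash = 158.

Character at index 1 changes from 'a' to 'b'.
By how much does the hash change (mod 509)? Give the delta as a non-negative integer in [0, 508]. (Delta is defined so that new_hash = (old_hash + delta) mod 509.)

Delta formula: (val(new) - val(old)) * B^(n-1-k) mod M
  val('b') - val('a') = 2 - 1 = 1
  B^(n-1-k) = 5^5 mod 509 = 71
  Delta = 1 * 71 mod 509 = 71

Answer: 71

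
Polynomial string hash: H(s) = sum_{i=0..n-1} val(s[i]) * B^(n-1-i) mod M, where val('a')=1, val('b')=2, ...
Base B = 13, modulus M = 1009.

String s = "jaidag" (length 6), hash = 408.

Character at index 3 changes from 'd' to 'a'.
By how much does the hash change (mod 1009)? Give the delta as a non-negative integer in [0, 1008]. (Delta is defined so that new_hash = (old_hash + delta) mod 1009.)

Delta formula: (val(new) - val(old)) * B^(n-1-k) mod M
  val('a') - val('d') = 1 - 4 = -3
  B^(n-1-k) = 13^2 mod 1009 = 169
  Delta = -3 * 169 mod 1009 = 502

Answer: 502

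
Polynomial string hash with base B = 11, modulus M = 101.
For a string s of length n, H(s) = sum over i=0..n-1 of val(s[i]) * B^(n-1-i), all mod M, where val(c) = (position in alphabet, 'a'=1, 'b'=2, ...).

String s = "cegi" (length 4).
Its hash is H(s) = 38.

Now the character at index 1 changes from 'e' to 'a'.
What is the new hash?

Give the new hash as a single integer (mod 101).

Answer: 59

Derivation:
val('e') = 5, val('a') = 1
Position k = 1, exponent = n-1-k = 2
B^2 mod M = 11^2 mod 101 = 20
Delta = (1 - 5) * 20 mod 101 = 21
New hash = (38 + 21) mod 101 = 59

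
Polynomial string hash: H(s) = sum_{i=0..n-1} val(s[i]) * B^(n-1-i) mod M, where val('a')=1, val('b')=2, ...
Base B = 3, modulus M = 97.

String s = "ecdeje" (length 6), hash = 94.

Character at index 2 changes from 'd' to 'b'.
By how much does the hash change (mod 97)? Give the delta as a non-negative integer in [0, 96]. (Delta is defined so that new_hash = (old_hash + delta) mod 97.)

Answer: 43

Derivation:
Delta formula: (val(new) - val(old)) * B^(n-1-k) mod M
  val('b') - val('d') = 2 - 4 = -2
  B^(n-1-k) = 3^3 mod 97 = 27
  Delta = -2 * 27 mod 97 = 43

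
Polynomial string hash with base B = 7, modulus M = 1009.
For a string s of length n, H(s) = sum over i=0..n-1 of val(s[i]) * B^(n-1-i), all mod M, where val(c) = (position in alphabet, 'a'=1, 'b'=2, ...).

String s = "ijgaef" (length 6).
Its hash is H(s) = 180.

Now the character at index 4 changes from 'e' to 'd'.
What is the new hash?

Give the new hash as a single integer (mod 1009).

Answer: 173

Derivation:
val('e') = 5, val('d') = 4
Position k = 4, exponent = n-1-k = 1
B^1 mod M = 7^1 mod 1009 = 7
Delta = (4 - 5) * 7 mod 1009 = 1002
New hash = (180 + 1002) mod 1009 = 173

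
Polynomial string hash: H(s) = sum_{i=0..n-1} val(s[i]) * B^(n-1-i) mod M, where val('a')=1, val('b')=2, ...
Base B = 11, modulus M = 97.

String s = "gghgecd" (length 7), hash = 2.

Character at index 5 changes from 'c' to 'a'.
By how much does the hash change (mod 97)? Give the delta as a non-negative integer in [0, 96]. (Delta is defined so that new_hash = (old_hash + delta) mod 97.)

Answer: 75

Derivation:
Delta formula: (val(new) - val(old)) * B^(n-1-k) mod M
  val('a') - val('c') = 1 - 3 = -2
  B^(n-1-k) = 11^1 mod 97 = 11
  Delta = -2 * 11 mod 97 = 75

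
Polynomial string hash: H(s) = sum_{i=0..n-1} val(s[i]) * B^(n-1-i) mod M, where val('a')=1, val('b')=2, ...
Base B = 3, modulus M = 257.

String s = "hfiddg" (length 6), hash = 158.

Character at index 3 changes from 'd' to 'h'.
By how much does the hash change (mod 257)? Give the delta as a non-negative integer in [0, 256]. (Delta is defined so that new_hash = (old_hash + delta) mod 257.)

Answer: 36

Derivation:
Delta formula: (val(new) - val(old)) * B^(n-1-k) mod M
  val('h') - val('d') = 8 - 4 = 4
  B^(n-1-k) = 3^2 mod 257 = 9
  Delta = 4 * 9 mod 257 = 36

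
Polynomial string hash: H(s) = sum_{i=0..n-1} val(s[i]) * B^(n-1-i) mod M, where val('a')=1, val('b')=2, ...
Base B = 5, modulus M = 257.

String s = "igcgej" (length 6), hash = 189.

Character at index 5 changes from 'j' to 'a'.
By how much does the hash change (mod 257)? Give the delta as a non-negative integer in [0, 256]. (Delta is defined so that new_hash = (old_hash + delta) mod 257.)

Delta formula: (val(new) - val(old)) * B^(n-1-k) mod M
  val('a') - val('j') = 1 - 10 = -9
  B^(n-1-k) = 5^0 mod 257 = 1
  Delta = -9 * 1 mod 257 = 248

Answer: 248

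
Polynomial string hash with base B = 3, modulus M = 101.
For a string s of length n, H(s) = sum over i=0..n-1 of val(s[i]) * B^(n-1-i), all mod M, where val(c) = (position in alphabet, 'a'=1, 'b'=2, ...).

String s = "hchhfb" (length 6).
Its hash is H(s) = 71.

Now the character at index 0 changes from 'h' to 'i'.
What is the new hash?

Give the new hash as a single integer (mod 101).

val('h') = 8, val('i') = 9
Position k = 0, exponent = n-1-k = 5
B^5 mod M = 3^5 mod 101 = 41
Delta = (9 - 8) * 41 mod 101 = 41
New hash = (71 + 41) mod 101 = 11

Answer: 11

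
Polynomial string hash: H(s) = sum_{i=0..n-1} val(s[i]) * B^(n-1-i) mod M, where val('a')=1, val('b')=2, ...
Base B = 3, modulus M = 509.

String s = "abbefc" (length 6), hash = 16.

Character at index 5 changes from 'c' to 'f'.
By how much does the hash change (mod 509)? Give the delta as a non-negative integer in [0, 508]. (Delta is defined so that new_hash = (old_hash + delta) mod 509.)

Delta formula: (val(new) - val(old)) * B^(n-1-k) mod M
  val('f') - val('c') = 6 - 3 = 3
  B^(n-1-k) = 3^0 mod 509 = 1
  Delta = 3 * 1 mod 509 = 3

Answer: 3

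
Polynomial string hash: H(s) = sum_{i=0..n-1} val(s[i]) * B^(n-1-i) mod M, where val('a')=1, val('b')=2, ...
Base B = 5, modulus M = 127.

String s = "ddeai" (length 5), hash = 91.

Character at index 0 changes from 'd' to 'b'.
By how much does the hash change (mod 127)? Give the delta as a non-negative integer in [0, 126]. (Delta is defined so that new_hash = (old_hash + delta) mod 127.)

Answer: 20

Derivation:
Delta formula: (val(new) - val(old)) * B^(n-1-k) mod M
  val('b') - val('d') = 2 - 4 = -2
  B^(n-1-k) = 5^4 mod 127 = 117
  Delta = -2 * 117 mod 127 = 20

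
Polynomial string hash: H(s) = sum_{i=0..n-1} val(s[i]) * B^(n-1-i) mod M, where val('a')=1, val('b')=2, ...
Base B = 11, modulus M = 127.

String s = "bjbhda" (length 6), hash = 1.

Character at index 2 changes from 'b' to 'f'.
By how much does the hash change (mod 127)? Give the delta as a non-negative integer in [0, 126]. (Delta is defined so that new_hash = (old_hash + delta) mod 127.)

Answer: 117

Derivation:
Delta formula: (val(new) - val(old)) * B^(n-1-k) mod M
  val('f') - val('b') = 6 - 2 = 4
  B^(n-1-k) = 11^3 mod 127 = 61
  Delta = 4 * 61 mod 127 = 117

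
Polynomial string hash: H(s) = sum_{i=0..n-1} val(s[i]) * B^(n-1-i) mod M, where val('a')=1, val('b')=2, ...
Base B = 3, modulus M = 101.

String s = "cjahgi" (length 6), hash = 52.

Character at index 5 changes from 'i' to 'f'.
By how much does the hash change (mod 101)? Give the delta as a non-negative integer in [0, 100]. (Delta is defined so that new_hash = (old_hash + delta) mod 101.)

Delta formula: (val(new) - val(old)) * B^(n-1-k) mod M
  val('f') - val('i') = 6 - 9 = -3
  B^(n-1-k) = 3^0 mod 101 = 1
  Delta = -3 * 1 mod 101 = 98

Answer: 98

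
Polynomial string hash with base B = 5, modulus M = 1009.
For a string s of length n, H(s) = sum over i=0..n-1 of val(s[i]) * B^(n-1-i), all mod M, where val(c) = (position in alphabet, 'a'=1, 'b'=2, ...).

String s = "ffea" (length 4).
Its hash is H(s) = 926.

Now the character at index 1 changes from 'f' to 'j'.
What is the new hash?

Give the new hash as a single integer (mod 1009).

Answer: 17

Derivation:
val('f') = 6, val('j') = 10
Position k = 1, exponent = n-1-k = 2
B^2 mod M = 5^2 mod 1009 = 25
Delta = (10 - 6) * 25 mod 1009 = 100
New hash = (926 + 100) mod 1009 = 17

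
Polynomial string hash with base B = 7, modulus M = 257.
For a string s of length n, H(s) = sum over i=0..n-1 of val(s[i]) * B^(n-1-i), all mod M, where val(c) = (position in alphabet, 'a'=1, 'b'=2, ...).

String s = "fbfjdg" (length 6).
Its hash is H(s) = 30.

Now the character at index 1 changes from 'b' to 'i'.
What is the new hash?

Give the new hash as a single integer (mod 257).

Answer: 132

Derivation:
val('b') = 2, val('i') = 9
Position k = 1, exponent = n-1-k = 4
B^4 mod M = 7^4 mod 257 = 88
Delta = (9 - 2) * 88 mod 257 = 102
New hash = (30 + 102) mod 257 = 132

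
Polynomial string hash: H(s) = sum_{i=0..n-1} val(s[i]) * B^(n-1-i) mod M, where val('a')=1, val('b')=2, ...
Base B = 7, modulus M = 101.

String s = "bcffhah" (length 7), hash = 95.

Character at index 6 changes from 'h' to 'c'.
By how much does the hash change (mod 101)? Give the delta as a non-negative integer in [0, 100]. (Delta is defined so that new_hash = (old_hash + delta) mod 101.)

Answer: 96

Derivation:
Delta formula: (val(new) - val(old)) * B^(n-1-k) mod M
  val('c') - val('h') = 3 - 8 = -5
  B^(n-1-k) = 7^0 mod 101 = 1
  Delta = -5 * 1 mod 101 = 96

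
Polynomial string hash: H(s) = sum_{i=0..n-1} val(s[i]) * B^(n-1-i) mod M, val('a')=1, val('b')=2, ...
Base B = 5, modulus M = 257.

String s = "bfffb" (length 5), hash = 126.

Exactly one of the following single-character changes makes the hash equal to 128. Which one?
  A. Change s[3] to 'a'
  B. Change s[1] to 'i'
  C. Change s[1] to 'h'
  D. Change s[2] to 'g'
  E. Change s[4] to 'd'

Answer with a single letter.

Answer: E

Derivation:
Option A: s[3]='f'->'a', delta=(1-6)*5^1 mod 257 = 232, hash=126+232 mod 257 = 101
Option B: s[1]='f'->'i', delta=(9-6)*5^3 mod 257 = 118, hash=126+118 mod 257 = 244
Option C: s[1]='f'->'h', delta=(8-6)*5^3 mod 257 = 250, hash=126+250 mod 257 = 119
Option D: s[2]='f'->'g', delta=(7-6)*5^2 mod 257 = 25, hash=126+25 mod 257 = 151
Option E: s[4]='b'->'d', delta=(4-2)*5^0 mod 257 = 2, hash=126+2 mod 257 = 128 <-- target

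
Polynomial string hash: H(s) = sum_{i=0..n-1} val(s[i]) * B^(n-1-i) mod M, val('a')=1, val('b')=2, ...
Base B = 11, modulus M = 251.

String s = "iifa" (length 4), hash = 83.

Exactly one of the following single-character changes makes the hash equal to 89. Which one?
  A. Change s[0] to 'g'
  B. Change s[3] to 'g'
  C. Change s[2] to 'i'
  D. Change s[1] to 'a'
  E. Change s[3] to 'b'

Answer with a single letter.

Answer: B

Derivation:
Option A: s[0]='i'->'g', delta=(7-9)*11^3 mod 251 = 99, hash=83+99 mod 251 = 182
Option B: s[3]='a'->'g', delta=(7-1)*11^0 mod 251 = 6, hash=83+6 mod 251 = 89 <-- target
Option C: s[2]='f'->'i', delta=(9-6)*11^1 mod 251 = 33, hash=83+33 mod 251 = 116
Option D: s[1]='i'->'a', delta=(1-9)*11^2 mod 251 = 36, hash=83+36 mod 251 = 119
Option E: s[3]='a'->'b', delta=(2-1)*11^0 mod 251 = 1, hash=83+1 mod 251 = 84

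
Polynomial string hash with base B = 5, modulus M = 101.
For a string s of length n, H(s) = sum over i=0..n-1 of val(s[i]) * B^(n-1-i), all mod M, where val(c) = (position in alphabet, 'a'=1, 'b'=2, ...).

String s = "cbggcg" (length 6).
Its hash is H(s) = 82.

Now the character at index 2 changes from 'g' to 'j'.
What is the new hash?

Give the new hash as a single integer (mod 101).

Answer: 53

Derivation:
val('g') = 7, val('j') = 10
Position k = 2, exponent = n-1-k = 3
B^3 mod M = 5^3 mod 101 = 24
Delta = (10 - 7) * 24 mod 101 = 72
New hash = (82 + 72) mod 101 = 53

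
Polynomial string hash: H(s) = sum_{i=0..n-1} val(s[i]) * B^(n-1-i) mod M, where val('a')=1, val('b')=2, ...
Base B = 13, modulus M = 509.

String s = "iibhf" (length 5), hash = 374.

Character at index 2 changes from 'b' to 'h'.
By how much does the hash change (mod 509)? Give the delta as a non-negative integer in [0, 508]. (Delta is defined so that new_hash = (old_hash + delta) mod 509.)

Delta formula: (val(new) - val(old)) * B^(n-1-k) mod M
  val('h') - val('b') = 8 - 2 = 6
  B^(n-1-k) = 13^2 mod 509 = 169
  Delta = 6 * 169 mod 509 = 505

Answer: 505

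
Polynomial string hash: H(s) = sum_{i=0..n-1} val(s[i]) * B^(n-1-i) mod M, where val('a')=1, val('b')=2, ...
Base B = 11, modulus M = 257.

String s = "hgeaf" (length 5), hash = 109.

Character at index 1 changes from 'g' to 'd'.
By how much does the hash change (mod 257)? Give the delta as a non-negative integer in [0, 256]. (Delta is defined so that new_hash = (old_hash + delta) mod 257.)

Answer: 119

Derivation:
Delta formula: (val(new) - val(old)) * B^(n-1-k) mod M
  val('d') - val('g') = 4 - 7 = -3
  B^(n-1-k) = 11^3 mod 257 = 46
  Delta = -3 * 46 mod 257 = 119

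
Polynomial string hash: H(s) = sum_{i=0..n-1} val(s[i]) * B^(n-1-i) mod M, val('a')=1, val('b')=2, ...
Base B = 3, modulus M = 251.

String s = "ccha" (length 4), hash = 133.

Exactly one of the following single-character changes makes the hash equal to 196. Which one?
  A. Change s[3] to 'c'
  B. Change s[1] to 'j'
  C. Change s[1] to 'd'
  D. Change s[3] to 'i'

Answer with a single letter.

Option A: s[3]='a'->'c', delta=(3-1)*3^0 mod 251 = 2, hash=133+2 mod 251 = 135
Option B: s[1]='c'->'j', delta=(10-3)*3^2 mod 251 = 63, hash=133+63 mod 251 = 196 <-- target
Option C: s[1]='c'->'d', delta=(4-3)*3^2 mod 251 = 9, hash=133+9 mod 251 = 142
Option D: s[3]='a'->'i', delta=(9-1)*3^0 mod 251 = 8, hash=133+8 mod 251 = 141

Answer: B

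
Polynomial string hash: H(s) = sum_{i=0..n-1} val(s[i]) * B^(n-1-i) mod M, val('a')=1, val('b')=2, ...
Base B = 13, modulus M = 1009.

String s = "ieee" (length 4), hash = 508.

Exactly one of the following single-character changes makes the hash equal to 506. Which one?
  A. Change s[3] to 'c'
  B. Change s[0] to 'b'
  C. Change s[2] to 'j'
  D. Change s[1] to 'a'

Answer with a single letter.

Answer: A

Derivation:
Option A: s[3]='e'->'c', delta=(3-5)*13^0 mod 1009 = 1007, hash=508+1007 mod 1009 = 506 <-- target
Option B: s[0]='i'->'b', delta=(2-9)*13^3 mod 1009 = 765, hash=508+765 mod 1009 = 264
Option C: s[2]='e'->'j', delta=(10-5)*13^1 mod 1009 = 65, hash=508+65 mod 1009 = 573
Option D: s[1]='e'->'a', delta=(1-5)*13^2 mod 1009 = 333, hash=508+333 mod 1009 = 841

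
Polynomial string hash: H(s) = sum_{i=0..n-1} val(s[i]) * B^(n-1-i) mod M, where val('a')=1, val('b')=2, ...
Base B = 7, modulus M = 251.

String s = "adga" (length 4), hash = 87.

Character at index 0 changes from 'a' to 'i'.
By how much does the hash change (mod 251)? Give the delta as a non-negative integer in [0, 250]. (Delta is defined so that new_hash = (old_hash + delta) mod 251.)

Answer: 234

Derivation:
Delta formula: (val(new) - val(old)) * B^(n-1-k) mod M
  val('i') - val('a') = 9 - 1 = 8
  B^(n-1-k) = 7^3 mod 251 = 92
  Delta = 8 * 92 mod 251 = 234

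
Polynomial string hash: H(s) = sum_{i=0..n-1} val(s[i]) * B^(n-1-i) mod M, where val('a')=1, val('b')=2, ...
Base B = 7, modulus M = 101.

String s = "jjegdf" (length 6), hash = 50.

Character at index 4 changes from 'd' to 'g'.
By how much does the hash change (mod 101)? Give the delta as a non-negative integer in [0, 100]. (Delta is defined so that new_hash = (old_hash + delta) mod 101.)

Delta formula: (val(new) - val(old)) * B^(n-1-k) mod M
  val('g') - val('d') = 7 - 4 = 3
  B^(n-1-k) = 7^1 mod 101 = 7
  Delta = 3 * 7 mod 101 = 21

Answer: 21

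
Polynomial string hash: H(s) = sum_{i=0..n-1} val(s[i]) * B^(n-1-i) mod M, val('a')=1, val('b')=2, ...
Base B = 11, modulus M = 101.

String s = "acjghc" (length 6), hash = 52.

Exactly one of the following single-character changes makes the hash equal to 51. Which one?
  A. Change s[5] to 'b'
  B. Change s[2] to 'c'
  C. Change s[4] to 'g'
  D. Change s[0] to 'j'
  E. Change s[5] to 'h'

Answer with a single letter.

Answer: A

Derivation:
Option A: s[5]='c'->'b', delta=(2-3)*11^0 mod 101 = 100, hash=52+100 mod 101 = 51 <-- target
Option B: s[2]='j'->'c', delta=(3-10)*11^3 mod 101 = 76, hash=52+76 mod 101 = 27
Option C: s[4]='h'->'g', delta=(7-8)*11^1 mod 101 = 90, hash=52+90 mod 101 = 41
Option D: s[0]='a'->'j', delta=(10-1)*11^5 mod 101 = 8, hash=52+8 mod 101 = 60
Option E: s[5]='c'->'h', delta=(8-3)*11^0 mod 101 = 5, hash=52+5 mod 101 = 57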